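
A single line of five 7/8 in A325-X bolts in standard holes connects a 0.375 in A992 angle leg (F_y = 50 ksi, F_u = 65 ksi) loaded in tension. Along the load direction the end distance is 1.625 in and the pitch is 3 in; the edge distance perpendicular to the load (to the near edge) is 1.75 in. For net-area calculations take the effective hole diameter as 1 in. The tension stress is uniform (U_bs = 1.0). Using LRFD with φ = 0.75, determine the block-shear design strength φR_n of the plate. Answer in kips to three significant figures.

123 kips

Shear plane L_v = 1.625 + 4·3 = 13.62 in; A_gv = 13.62 × 0.375 = 5.109 in².
A_nv = (13.62 − 4.5·1) × 0.375 = 3.422 in².
A_nt = (1.75 − 0.5·1) × 0.375 = 0.4688 in².
0.6 F_u A_nv = 133.5 kips; 0.6 F_y A_gv = 153.3 kips → shear rupture governs the shear term.
R_n = 133.5 + 1.0 × 65 × 0.4688 = 163.9 kips.
Design strength φR_n = 0.75 × 163.9 = 123 kips.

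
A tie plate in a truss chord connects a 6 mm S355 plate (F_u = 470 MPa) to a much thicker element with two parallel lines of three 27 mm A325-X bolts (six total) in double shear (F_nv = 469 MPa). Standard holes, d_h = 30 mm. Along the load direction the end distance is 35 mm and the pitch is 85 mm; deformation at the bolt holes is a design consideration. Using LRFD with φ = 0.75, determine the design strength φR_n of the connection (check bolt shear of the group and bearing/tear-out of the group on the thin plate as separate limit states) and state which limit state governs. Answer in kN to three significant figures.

Bolt shear: A_b = π·27²/4 = 572.6 mm²; R_n = 469 × 572.6 × 6 × 2 / 1000 = 3222 kN → 0.75 × 3222 = 2420 kN.
Bearing (1.2 l_c t F_u ≤ 2.4 d t F_u): upper limit = 2.4·27·6·470 / 1000 = 182.7 kN.
  Edge l_c = 35 − 30/2 = 20 → r_n = 67.68 kN; interior l_c = 85 − 30 = 55 → r_n = 182.7 kN.
  R_n,bearing = 2·67.68 + 4·182.7 = 866.3 kN → 0.75 × 866.3 = 650 kN.
Bearing governs: 650 kN.

650 kN (bearing governs)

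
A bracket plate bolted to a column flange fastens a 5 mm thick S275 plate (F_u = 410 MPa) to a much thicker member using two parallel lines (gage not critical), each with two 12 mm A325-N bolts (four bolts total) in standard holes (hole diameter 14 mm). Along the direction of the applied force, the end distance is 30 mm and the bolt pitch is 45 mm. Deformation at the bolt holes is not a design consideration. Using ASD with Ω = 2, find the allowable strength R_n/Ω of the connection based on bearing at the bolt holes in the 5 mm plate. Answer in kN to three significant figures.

Per bolt r_n = 1.5 l_c t F_u ≤ 3.0 d t F_u; upper limit = 3.0 × 12 × 5 × 410 / 1000 = 73.8 kN.
Edge bolt: l_c = 30 − 14/2 = 23 mm → 1.5 × 23 × 5 × 410 / 1000 = 70.73 → r_n = 70.73 kN.
Interior bolts: l_c = 45 − 14 = 31 mm → 1.5 × 31 × 5 × 410 / 1000 = 95.33 → r_n = 73.8 kN.
R_n = 2 × 70.73 + 2 × 73.8 = 289.1 kN.
Allowable strength R_n/Ω = 289.1 / 2 = 145 kN.

145 kN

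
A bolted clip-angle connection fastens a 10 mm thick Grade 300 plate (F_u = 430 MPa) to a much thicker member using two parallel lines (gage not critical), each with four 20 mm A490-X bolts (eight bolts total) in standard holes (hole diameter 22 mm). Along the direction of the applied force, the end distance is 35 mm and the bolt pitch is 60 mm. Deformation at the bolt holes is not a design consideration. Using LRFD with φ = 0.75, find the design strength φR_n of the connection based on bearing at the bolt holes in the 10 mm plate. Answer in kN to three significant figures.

Per bolt r_n = 1.5 l_c t F_u ≤ 3.0 d t F_u; upper limit = 3.0 × 20 × 10 × 430 / 1000 = 258 kN.
Edge bolt: l_c = 35 − 22/2 = 24 mm → 1.5 × 24 × 10 × 430 / 1000 = 154.8 → r_n = 154.8 kN.
Interior bolts: l_c = 60 − 22 = 38 mm → 1.5 × 38 × 10 × 430 / 1000 = 245.1 → r_n = 245.1 kN.
R_n = 2 × 154.8 + 6 × 245.1 = 1780 kN.
Design strength φR_n = 0.75 × 1780 = 1340 kN.

1340 kN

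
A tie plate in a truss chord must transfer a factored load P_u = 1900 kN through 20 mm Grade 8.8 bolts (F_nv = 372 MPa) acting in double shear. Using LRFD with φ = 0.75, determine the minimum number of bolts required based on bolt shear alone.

11 bolts

A_b = π·20²/4 = 314.2 mm².
Per-bolt design strength φR_n = 0.75 × 372 × 314.2 × 2 / 1000 = 175.3 kN.
n ≥ 1900 / 175.3 = 10.84 → use 11 bolts.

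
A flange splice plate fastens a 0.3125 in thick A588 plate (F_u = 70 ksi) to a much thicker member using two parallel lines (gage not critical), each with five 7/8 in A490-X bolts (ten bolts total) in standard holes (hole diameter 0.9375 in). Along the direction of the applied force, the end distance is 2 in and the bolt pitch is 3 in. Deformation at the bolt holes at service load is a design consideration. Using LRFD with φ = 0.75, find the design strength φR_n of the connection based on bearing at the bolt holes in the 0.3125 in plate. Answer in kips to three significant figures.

336 kips

Per bolt r_n = 1.2 l_c t F_u ≤ 2.4 d t F_u; upper limit = 2.4 × 0.875 × 0.3125 × 70 = 45.94 kips.
Edge bolt: l_c = 2 − 0.9375/2 = 1.531 in → 1.2 × 1.531 × 0.3125 × 70 = 40.2 → r_n = 40.2 kips.
Interior bolts: l_c = 3 − 0.9375 = 2.062 in → 1.2 × 2.062 × 0.3125 × 70 = 54.14 → r_n = 45.94 kips.
R_n = 2 × 40.2 + 8 × 45.94 = 447.9 kips.
Design strength φR_n = 0.75 × 447.9 = 336 kips.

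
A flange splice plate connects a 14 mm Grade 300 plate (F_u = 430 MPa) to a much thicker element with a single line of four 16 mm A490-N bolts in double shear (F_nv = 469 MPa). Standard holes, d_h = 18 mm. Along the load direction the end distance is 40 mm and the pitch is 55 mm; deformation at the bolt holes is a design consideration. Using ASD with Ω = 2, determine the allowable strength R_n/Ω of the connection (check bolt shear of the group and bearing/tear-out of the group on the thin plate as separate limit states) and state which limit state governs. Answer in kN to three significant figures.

377 kN (bolt shear governs)

Bolt shear: A_b = π·16²/4 = 201.1 mm²; R_n = 469 × 201.1 × 4 × 2 / 1000 = 754.4 kN → 754.4 / 2 = 377 kN.
Bearing (1.2 l_c t F_u ≤ 2.4 d t F_u): upper limit = 2.4·16·14·430 / 1000 = 231.2 kN.
  Edge l_c = 40 − 18/2 = 31 → r_n = 223.9 kN; interior l_c = 55 − 18 = 37 → r_n = 231.2 kN.
  R_n,bearing = 1·223.9 + 3·231.2 = 917.4 kN → 917.4 / 2 = 459 kN.
Bolt shear governs: 377 kN.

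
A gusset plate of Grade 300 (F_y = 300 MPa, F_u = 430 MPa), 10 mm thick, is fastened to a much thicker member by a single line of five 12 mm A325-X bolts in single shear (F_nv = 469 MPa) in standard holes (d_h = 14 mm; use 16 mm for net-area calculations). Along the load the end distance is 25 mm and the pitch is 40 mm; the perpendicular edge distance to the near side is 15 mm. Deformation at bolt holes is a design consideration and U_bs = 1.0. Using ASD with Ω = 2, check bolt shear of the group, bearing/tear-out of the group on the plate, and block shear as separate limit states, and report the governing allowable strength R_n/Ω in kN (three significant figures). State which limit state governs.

Bolt shear: A_b = π·12²/4 = 113.1 mm²; R_n = 469 × 113.1 × 5 × 1 / 1000 = 265.2 kN → 265.2 / 2 = 133 kN.
Bearing: edge l_c = 18, r_n = 92.88 kN; interior l_c = 26, r_n = 123.8 kN; R_n = 92.88 + 4·123.8 = 588.2 kN → 294 kN.
Block shear: A_gv = 1850, A_nv = 1130, A_nt = 70 mm²; R_n = min(0.6F_uA_nv, 0.6F_yA_gv) + U_bs·F_u·A_nt = 321.6 kN → 161 kN.
Bolt shear governs: 133 kN.

133 kN (bolt shear governs)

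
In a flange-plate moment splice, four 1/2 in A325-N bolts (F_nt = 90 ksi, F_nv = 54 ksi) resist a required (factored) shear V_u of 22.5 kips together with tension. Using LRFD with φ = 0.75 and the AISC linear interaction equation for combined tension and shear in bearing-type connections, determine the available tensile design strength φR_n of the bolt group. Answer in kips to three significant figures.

A_b = π·0.5²/4 = 0.1963 in²; f_rv = 22.5 / (4 × 0.1963) = 28.65 ksi.
F'_nt = 1.3 F_nt − (F_nt / φF_nv) f_rv = 1.3·90 − (90/(0.75·54))·28.65 = 53.34 ksi, capped at F_nt → F'_nt = 53.34 ksi.
R_n = F'_nt · A_b · n = 53.34 × 0.1963 × 4 = 41.89 kips.
Design strength φR_n = 0.75 × 41.89 = 31.4 kips.

31.4 kips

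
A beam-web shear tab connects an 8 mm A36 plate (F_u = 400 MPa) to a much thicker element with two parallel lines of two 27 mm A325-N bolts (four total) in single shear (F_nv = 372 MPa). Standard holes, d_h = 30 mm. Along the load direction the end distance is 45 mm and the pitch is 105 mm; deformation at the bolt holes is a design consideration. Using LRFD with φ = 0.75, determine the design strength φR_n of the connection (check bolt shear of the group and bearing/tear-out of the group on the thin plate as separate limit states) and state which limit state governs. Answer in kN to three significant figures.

484 kN (bearing governs)

Bolt shear: A_b = π·27²/4 = 572.6 mm²; R_n = 372 × 572.6 × 4 × 1 / 1000 = 852 kN → 0.75 × 852 = 639 kN.
Bearing (1.2 l_c t F_u ≤ 2.4 d t F_u): upper limit = 2.4·27·8·400 / 1000 = 207.4 kN.
  Edge l_c = 45 − 30/2 = 30 → r_n = 115.2 kN; interior l_c = 105 − 30 = 75 → r_n = 207.4 kN.
  R_n,bearing = 2·115.2 + 2·207.4 = 645.1 kN → 0.75 × 645.1 = 484 kN.
Bearing governs: 484 kN.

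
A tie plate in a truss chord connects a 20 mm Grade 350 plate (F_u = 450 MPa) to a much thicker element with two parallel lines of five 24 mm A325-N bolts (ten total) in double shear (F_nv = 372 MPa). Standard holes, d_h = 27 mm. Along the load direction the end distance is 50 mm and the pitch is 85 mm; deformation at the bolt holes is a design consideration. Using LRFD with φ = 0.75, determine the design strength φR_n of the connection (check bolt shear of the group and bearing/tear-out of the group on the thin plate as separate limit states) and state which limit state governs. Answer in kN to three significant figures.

2520 kN (bolt shear governs)

Bolt shear: A_b = π·24²/4 = 452.4 mm²; R_n = 372 × 452.4 × 10 × 2 / 1000 = 3366 kN → 0.75 × 3366 = 2520 kN.
Bearing (1.2 l_c t F_u ≤ 2.4 d t F_u): upper limit = 2.4·24·20·450 / 1000 = 518.4 kN.
  Edge l_c = 50 − 27/2 = 36.5 → r_n = 394.2 kN; interior l_c = 85 − 27 = 58 → r_n = 518.4 kN.
  R_n,bearing = 2·394.2 + 8·518.4 = 4936 kN → 0.75 × 4936 = 3700 kN.
Bolt shear governs: 2520 kN.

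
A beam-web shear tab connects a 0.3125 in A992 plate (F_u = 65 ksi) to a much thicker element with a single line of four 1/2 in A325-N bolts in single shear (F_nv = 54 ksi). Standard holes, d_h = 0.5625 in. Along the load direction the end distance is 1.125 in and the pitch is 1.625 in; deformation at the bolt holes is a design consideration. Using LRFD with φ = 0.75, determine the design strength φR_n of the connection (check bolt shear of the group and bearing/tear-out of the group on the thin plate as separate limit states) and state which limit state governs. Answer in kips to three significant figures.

31.8 kips (bolt shear governs)

Bolt shear: A_b = π·0.5²/4 = 0.1963 in²; R_n = 54 × 0.1963 × 4 × 1 = 42.41 kips → 0.75 × 42.41 = 31.8 kips.
Bearing (1.2 l_c t F_u ≤ 2.4 d t F_u): upper limit = 2.4·0.5·0.3125·65 = 24.38 kips.
  Edge l_c = 1.125 − 0.5625/2 = 0.8438 → r_n = 20.57 kips; interior l_c = 1.625 − 0.5625 = 1.062 → r_n = 24.38 kips.
  R_n,bearing = 1·20.57 + 3·24.38 = 93.69 kips → 0.75 × 93.69 = 70.3 kips.
Bolt shear governs: 31.8 kips.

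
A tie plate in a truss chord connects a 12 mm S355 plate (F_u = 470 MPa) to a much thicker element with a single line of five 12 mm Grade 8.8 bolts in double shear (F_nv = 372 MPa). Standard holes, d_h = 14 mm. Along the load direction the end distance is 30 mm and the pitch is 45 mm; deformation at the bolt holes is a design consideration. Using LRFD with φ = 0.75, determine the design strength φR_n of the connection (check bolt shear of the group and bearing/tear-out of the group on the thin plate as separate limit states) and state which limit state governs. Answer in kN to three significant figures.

Bolt shear: A_b = π·12²/4 = 113.1 mm²; R_n = 372 × 113.1 × 5 × 2 / 1000 = 420.7 kN → 0.75 × 420.7 = 316 kN.
Bearing (1.2 l_c t F_u ≤ 2.4 d t F_u): upper limit = 2.4·12·12·470 / 1000 = 162.4 kN.
  Edge l_c = 30 − 14/2 = 23 → r_n = 155.7 kN; interior l_c = 45 − 14 = 31 → r_n = 162.4 kN.
  R_n,bearing = 1·155.7 + 4·162.4 = 805.4 kN → 0.75 × 805.4 = 604 kN.
Bolt shear governs: 316 kN.

316 kN (bolt shear governs)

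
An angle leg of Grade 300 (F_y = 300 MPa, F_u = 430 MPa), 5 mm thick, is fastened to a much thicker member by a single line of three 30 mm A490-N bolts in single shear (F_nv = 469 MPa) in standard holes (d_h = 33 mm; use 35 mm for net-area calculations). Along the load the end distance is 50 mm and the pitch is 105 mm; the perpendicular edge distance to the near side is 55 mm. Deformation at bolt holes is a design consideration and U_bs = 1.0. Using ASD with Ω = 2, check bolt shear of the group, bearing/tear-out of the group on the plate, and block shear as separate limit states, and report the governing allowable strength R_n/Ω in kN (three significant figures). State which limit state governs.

152 kN (block shear governs)

Bolt shear: A_b = π·30²/4 = 706.9 mm²; R_n = 469 × 706.9 × 3 × 1 / 1000 = 994.5 kN → 994.5 / 2 = 497 kN.
Bearing: edge l_c = 33.5, r_n = 86.43 kN; interior l_c = 72, r_n = 154.8 kN; R_n = 86.43 + 2·154.8 = 396 kN → 198 kN.
Block shear: A_gv = 1300, A_nv = 862.5, A_nt = 187.5 mm²; R_n = min(0.6F_uA_nv, 0.6F_yA_gv) + U_bs·F_u·A_nt = 303.2 kN → 152 kN.
Block shear governs: 152 kN.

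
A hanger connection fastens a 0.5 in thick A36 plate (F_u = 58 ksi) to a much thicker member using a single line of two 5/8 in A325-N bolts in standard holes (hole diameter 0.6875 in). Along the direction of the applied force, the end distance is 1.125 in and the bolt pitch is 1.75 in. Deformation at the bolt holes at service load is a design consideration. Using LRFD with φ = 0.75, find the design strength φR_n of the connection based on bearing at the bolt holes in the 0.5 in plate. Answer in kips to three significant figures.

48.1 kips

Per bolt r_n = 1.2 l_c t F_u ≤ 2.4 d t F_u; upper limit = 2.4 × 0.625 × 0.5 × 58 = 43.5 kips.
Edge bolt: l_c = 1.125 − 0.6875/2 = 0.7812 in → 1.2 × 0.7812 × 0.5 × 58 = 27.19 → r_n = 27.19 kips.
Interior bolts: l_c = 1.75 − 0.6875 = 1.062 in → 1.2 × 1.062 × 0.5 × 58 = 36.97 → r_n = 36.97 kips.
R_n = 1 × 27.19 + 1 × 36.97 = 64.16 kips.
Design strength φR_n = 0.75 × 64.16 = 48.1 kips.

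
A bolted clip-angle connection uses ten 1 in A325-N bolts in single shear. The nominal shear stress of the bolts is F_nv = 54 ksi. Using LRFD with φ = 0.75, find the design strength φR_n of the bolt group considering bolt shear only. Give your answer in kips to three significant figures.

318 kips

A_b = π × 1² / 4 = 0.7854 in².
R_n = F_nv · A_b · n · n_s = 54 × 0.7854 × 10 × 1 = 424.1 kips.
Design strength φR_n = 0.75 × 424.1 = 318 kips.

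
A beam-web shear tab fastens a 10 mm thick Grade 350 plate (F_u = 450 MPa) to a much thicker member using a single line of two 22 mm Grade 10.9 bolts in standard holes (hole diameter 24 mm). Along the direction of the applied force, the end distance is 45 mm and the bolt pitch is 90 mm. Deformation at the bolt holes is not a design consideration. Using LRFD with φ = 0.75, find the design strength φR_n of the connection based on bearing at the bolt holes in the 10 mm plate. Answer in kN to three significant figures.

390 kN

Per bolt r_n = 1.5 l_c t F_u ≤ 3.0 d t F_u; upper limit = 3.0 × 22 × 10 × 450 / 1000 = 297 kN.
Edge bolt: l_c = 45 − 24/2 = 33 mm → 1.5 × 33 × 10 × 450 / 1000 = 222.8 → r_n = 222.8 kN.
Interior bolts: l_c = 90 − 24 = 66 mm → 1.5 × 66 × 10 × 450 / 1000 = 445.5 → r_n = 297 kN.
R_n = 1 × 222.8 + 1 × 297 = 519.8 kN.
Design strength φR_n = 0.75 × 519.8 = 390 kN.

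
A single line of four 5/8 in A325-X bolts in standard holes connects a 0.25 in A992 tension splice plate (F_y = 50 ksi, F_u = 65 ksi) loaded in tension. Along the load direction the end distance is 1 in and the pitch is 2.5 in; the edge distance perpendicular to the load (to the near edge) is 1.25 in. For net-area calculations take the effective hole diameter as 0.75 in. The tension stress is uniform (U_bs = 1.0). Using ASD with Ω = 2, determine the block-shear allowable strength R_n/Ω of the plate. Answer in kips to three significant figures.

Shear plane L_v = 1 + 3·2.5 = 8.5 in; A_gv = 8.5 × 0.25 = 2.125 in².
A_nv = (8.5 − 3.5·0.75) × 0.25 = 1.469 in².
A_nt = (1.25 − 0.5·0.75) × 0.25 = 0.2188 in².
0.6 F_u A_nv = 57.28 kips; 0.6 F_y A_gv = 63.75 kips → shear rupture governs the shear term.
R_n = 57.28 + 1.0 × 65 × 0.2188 = 71.5 kips.
Allowable strength R_n/Ω = 71.5 / 2 = 35.8 kips.

35.8 kips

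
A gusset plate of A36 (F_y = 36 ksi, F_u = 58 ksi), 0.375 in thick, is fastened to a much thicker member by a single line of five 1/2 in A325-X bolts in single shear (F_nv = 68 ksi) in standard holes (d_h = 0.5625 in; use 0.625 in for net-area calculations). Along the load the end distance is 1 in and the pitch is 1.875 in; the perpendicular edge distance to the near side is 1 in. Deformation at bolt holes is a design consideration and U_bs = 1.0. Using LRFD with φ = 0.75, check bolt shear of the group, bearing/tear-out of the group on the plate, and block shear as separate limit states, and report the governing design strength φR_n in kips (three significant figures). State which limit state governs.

50.1 kips (bolt shear governs)

Bolt shear: A_b = π·0.5²/4 = 0.1963 in²; R_n = 68 × 0.1963 × 5 × 1 = 66.76 kips → 0.75 × 66.76 = 50.1 kips.
Bearing: edge l_c = 0.7188, r_n = 18.76 kips; interior l_c = 1.312, r_n = 26.1 kips; R_n = 18.76 + 4·26.1 = 123.2 kips → 92.4 kips.
Block shear: A_gv = 3.188, A_nv = 2.133, A_nt = 0.2578 in²; R_n = min(0.6F_uA_nv, 0.6F_yA_gv) + U_bs·F_u·A_nt = 83.8 kips → 62.9 kips.
Bolt shear governs: 50.1 kips.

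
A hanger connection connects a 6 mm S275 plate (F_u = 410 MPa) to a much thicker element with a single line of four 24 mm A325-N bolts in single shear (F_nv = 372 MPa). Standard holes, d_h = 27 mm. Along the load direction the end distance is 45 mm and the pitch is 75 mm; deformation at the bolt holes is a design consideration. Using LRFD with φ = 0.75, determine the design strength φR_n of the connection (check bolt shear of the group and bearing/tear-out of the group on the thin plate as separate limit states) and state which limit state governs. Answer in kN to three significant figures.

389 kN (bearing governs)

Bolt shear: A_b = π·24²/4 = 452.4 mm²; R_n = 372 × 452.4 × 4 × 1 / 1000 = 673.2 kN → 0.75 × 673.2 = 505 kN.
Bearing (1.2 l_c t F_u ≤ 2.4 d t F_u): upper limit = 2.4·24·6·410 / 1000 = 141.7 kN.
  Edge l_c = 45 − 27/2 = 31.5 → r_n = 92.99 kN; interior l_c = 75 − 27 = 48 → r_n = 141.7 kN.
  R_n,bearing = 1·92.99 + 3·141.7 = 518.1 kN → 0.75 × 518.1 = 389 kN.
Bearing governs: 389 kN.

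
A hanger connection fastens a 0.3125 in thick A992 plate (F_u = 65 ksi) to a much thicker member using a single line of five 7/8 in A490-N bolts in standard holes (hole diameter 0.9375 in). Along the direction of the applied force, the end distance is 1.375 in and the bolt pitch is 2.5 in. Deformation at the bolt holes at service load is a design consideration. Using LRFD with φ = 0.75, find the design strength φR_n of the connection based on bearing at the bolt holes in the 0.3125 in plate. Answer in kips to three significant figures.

131 kips

Per bolt r_n = 1.2 l_c t F_u ≤ 2.4 d t F_u; upper limit = 2.4 × 0.875 × 0.3125 × 65 = 42.66 kips.
Edge bolt: l_c = 1.375 − 0.9375/2 = 0.9062 in → 1.2 × 0.9062 × 0.3125 × 65 = 22.09 → r_n = 22.09 kips.
Interior bolts: l_c = 2.5 − 0.9375 = 1.562 in → 1.2 × 1.562 × 0.3125 × 65 = 38.09 → r_n = 38.09 kips.
R_n = 1 × 22.09 + 4 × 38.09 = 174.4 kips.
Design strength φR_n = 0.75 × 174.4 = 131 kips.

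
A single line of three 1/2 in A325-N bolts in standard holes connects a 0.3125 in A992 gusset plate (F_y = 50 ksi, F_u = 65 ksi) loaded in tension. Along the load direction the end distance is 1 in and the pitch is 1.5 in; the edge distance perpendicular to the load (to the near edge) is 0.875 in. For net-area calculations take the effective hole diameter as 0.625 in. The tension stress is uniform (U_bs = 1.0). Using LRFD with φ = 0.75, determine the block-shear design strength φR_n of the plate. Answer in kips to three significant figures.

30.8 kips

Shear plane L_v = 1 + 2·1.5 = 4 in; A_gv = 4 × 0.3125 = 1.25 in².
A_nv = (4 − 2.5·0.625) × 0.3125 = 0.7617 in².
A_nt = (0.875 − 0.5·0.625) × 0.3125 = 0.1758 in².
0.6 F_u A_nv = 29.71 kips; 0.6 F_y A_gv = 37.5 kips → shear rupture governs the shear term.
R_n = 29.71 + 1.0 × 65 × 0.1758 = 41.13 kips.
Design strength φR_n = 0.75 × 41.13 = 30.8 kips.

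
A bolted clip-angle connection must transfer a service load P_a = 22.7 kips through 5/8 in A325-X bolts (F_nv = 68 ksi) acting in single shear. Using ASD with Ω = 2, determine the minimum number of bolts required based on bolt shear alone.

3 bolts

A_b = π·0.625²/4 = 0.3068 in².
Per-bolt allowable strength R_n/Ω = 68 × 0.3068 × 1 / 2 = 10.43 kips.
n ≥ 22.7 / 10.43 = 2.176 → use 3 bolts.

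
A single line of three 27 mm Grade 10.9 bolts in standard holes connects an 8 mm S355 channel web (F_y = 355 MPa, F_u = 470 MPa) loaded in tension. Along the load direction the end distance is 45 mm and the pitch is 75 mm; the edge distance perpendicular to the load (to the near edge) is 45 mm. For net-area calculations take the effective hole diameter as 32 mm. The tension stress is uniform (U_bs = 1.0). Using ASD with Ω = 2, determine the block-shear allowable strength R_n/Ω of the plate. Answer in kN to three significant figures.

Shear plane L_v = 45 + 2·75 = 195 mm; A_gv = 195 × 8 = 1560 mm².
A_nv = (195 − 2.5·32) × 8 = 920 mm².
A_nt = (45 − 0.5·32) × 8 = 232 mm².
0.6 F_u A_nv = 259.4 kN; 0.6 F_y A_gv = 332.3 kN → shear rupture governs the shear term.
R_n = 259.4 + 1.0 × 470 × 232 / 1000 = 368.5 kN.
Allowable strength R_n/Ω = 368.5 / 2 = 184 kN.

184 kN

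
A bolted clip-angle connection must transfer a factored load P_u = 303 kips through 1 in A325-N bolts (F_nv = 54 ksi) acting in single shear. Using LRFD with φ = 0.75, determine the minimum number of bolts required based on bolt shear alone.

A_b = π·1²/4 = 0.7854 in².
Per-bolt design strength φR_n = 0.75 × 54 × 0.7854 × 1 = 31.81 kips.
n ≥ 303 / 31.81 = 9.526 → use 10 bolts.

10 bolts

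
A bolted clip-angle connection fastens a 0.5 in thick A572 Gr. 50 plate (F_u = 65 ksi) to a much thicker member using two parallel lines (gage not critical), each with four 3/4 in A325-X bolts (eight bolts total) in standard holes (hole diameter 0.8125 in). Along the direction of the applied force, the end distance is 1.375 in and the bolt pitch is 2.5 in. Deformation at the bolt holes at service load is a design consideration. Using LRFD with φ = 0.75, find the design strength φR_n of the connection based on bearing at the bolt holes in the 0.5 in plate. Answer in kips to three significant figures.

Per bolt r_n = 1.2 l_c t F_u ≤ 2.4 d t F_u; upper limit = 2.4 × 0.75 × 0.5 × 65 = 58.5 kips.
Edge bolt: l_c = 1.375 − 0.8125/2 = 0.9688 in → 1.2 × 0.9688 × 0.5 × 65 = 37.78 → r_n = 37.78 kips.
Interior bolts: l_c = 2.5 − 0.8125 = 1.688 in → 1.2 × 1.688 × 0.5 × 65 = 65.81 → r_n = 58.5 kips.
R_n = 2 × 37.78 + 6 × 58.5 = 426.6 kips.
Design strength φR_n = 0.75 × 426.6 = 320 kips.

320 kips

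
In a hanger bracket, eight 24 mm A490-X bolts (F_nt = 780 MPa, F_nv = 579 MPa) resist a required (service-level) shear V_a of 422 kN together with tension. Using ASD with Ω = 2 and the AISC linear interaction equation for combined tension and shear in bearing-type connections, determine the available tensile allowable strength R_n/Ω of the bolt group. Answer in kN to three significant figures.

A_b = π·24²/4 = 452.4 mm²; f_rv = 422 × 1000 / (8 × 452.4) = 116.6 MPa.
F'_nt = 1.3 F_nt − (Ω F_nt / F_nv) f_rv = 1.3·780 − (2·780/579)·116.6 = 699.8 MPa, capped at F_nt → F'_nt = 699.8 MPa.
R_n = F'_nt · A_b · n = 699.8 × 452.4 × 8 / 1000 = 2533 kN.
Allowable strength R_n/Ω = 2533 / 2 = 1270 kN.

1270 kN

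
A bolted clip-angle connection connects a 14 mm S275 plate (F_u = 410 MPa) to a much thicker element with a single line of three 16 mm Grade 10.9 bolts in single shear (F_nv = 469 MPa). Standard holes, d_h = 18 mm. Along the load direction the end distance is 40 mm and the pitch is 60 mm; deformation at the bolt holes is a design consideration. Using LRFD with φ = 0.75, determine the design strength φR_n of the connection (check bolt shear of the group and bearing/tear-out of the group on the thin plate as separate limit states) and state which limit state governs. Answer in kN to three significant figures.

Bolt shear: A_b = π·16²/4 = 201.1 mm²; R_n = 469 × 201.1 × 3 × 1 / 1000 = 282.9 kN → 0.75 × 282.9 = 212 kN.
Bearing (1.2 l_c t F_u ≤ 2.4 d t F_u): upper limit = 2.4·16·14·410 / 1000 = 220.4 kN.
  Edge l_c = 40 − 18/2 = 31 → r_n = 213.5 kN; interior l_c = 60 − 18 = 42 → r_n = 220.4 kN.
  R_n,bearing = 1·213.5 + 2·220.4 = 654.4 kN → 0.75 × 654.4 = 491 kN.
Bolt shear governs: 212 kN.

212 kN (bolt shear governs)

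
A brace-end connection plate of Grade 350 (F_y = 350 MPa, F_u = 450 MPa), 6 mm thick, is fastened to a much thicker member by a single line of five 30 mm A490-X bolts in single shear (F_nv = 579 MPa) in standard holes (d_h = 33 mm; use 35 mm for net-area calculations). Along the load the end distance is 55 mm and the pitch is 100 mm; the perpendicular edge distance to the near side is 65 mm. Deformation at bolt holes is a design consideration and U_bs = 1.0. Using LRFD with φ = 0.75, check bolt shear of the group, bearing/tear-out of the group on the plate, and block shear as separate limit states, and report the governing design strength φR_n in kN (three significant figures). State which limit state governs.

Bolt shear: A_b = π·30²/4 = 706.9 mm²; R_n = 579 × 706.9 × 5 × 1 / 1000 = 2046 kN → 0.75 × 2046 = 1530 kN.
Bearing: edge l_c = 38.5, r_n = 124.7 kN; interior l_c = 67, r_n = 194.4 kN; R_n = 124.7 + 4·194.4 = 902.3 kN → 677 kN.
Block shear: A_gv = 2730, A_nv = 1785, A_nt = 285 mm²; R_n = min(0.6F_uA_nv, 0.6F_yA_gv) + U_bs·F_u·A_nt = 610.2 kN → 458 kN.
Block shear governs: 458 kN.

458 kN (block shear governs)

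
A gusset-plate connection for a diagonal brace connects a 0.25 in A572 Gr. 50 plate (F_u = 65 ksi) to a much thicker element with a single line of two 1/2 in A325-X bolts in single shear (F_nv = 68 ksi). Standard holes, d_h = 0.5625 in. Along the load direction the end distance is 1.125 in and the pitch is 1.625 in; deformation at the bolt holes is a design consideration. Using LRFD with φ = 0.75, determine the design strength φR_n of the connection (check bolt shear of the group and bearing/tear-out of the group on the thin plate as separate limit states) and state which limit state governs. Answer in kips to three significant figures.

Bolt shear: A_b = π·0.5²/4 = 0.1963 in²; R_n = 68 × 0.1963 × 2 × 1 = 26.7 kips → 0.75 × 26.7 = 20 kips.
Bearing (1.2 l_c t F_u ≤ 2.4 d t F_u): upper limit = 2.4·0.5·0.25·65 = 19.5 kips.
  Edge l_c = 1.125 − 0.5625/2 = 0.8438 → r_n = 16.45 kips; interior l_c = 1.625 − 0.5625 = 1.062 → r_n = 19.5 kips.
  R_n,bearing = 1·16.45 + 1·19.5 = 35.95 kips → 0.75 × 35.95 = 27 kips.
Bolt shear governs: 20 kips.

20 kips (bolt shear governs)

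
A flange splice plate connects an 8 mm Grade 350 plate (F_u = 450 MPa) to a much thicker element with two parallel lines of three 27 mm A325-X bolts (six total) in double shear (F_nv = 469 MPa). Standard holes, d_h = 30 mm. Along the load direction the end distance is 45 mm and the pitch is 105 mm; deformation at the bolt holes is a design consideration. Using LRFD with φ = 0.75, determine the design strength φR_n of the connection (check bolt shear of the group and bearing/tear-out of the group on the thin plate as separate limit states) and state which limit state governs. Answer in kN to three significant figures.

894 kN (bearing governs)

Bolt shear: A_b = π·27²/4 = 572.6 mm²; R_n = 469 × 572.6 × 6 × 2 / 1000 = 3222 kN → 0.75 × 3222 = 2420 kN.
Bearing (1.2 l_c t F_u ≤ 2.4 d t F_u): upper limit = 2.4·27·8·450 / 1000 = 233.3 kN.
  Edge l_c = 45 − 30/2 = 30 → r_n = 129.6 kN; interior l_c = 105 − 30 = 75 → r_n = 233.3 kN.
  R_n,bearing = 2·129.6 + 4·233.3 = 1192 kN → 0.75 × 1192 = 894 kN.
Bearing governs: 894 kN.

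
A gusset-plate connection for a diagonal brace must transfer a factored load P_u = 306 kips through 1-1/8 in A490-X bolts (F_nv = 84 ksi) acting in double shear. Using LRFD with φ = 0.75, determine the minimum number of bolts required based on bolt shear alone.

A_b = π·1.125²/4 = 0.994 in².
Per-bolt design strength φR_n = 0.75 × 84 × 0.994 × 2 = 125.2 kips.
n ≥ 306 / 125.2 = 2.443 → use 3 bolts.

3 bolts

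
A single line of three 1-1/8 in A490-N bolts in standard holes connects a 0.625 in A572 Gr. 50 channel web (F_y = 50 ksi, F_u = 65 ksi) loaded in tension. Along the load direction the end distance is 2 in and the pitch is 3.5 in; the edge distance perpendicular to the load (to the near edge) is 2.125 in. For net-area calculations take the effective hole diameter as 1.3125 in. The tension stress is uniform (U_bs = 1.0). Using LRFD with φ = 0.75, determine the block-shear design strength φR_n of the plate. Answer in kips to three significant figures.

149 kips

Shear plane L_v = 2 + 2·3.5 = 9 in; A_gv = 9 × 0.625 = 5.625 in².
A_nv = (9 − 2.5·1.3125) × 0.625 = 3.574 in².
A_nt = (2.125 − 0.5·1.3125) × 0.625 = 0.918 in².
0.6 F_u A_nv = 139.4 kips; 0.6 F_y A_gv = 168.8 kips → shear rupture governs the shear term.
R_n = 139.4 + 1.0 × 65 × 0.918 = 199.1 kips.
Design strength φR_n = 0.75 × 199.1 = 149 kips.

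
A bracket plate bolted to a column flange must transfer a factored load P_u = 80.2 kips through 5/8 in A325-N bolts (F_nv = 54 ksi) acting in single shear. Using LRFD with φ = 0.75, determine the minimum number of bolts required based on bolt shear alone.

A_b = π·0.625²/4 = 0.3068 in².
Per-bolt design strength φR_n = 0.75 × 54 × 0.3068 × 1 = 12.43 kips.
n ≥ 80.2 / 12.43 = 6.455 → use 7 bolts.

7 bolts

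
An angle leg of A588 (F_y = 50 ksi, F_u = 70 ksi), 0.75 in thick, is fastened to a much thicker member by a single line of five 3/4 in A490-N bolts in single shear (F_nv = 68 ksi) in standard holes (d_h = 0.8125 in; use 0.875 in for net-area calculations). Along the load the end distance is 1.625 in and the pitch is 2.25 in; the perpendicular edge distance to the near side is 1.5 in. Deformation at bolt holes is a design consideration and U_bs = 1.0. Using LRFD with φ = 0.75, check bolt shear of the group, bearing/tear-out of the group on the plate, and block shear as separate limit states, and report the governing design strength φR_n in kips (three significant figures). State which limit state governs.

Bolt shear: A_b = π·0.75²/4 = 0.4418 in²; R_n = 68 × 0.4418 × 5 × 1 = 150.2 kips → 0.75 × 150.2 = 113 kips.
Bearing: edge l_c = 1.219, r_n = 76.78 kips; interior l_c = 1.438, r_n = 90.56 kips; R_n = 76.78 + 4·90.56 = 439 kips → 329 kips.
Block shear: A_gv = 7.969, A_nv = 5.016, A_nt = 0.7969 in²; R_n = min(0.6F_uA_nv, 0.6F_yA_gv) + U_bs·F_u·A_nt = 266.4 kips → 200 kips.
Bolt shear governs: 113 kips.

113 kips (bolt shear governs)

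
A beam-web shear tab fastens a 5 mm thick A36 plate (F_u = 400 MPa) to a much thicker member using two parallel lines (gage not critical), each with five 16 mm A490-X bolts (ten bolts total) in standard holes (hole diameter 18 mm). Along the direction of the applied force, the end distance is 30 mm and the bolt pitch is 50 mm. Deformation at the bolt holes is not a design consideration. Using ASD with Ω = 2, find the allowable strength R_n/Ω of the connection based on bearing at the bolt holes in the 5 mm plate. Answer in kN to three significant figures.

Per bolt r_n = 1.5 l_c t F_u ≤ 3.0 d t F_u; upper limit = 3.0 × 16 × 5 × 400 / 1000 = 96 kN.
Edge bolt: l_c = 30 − 18/2 = 21 mm → 1.5 × 21 × 5 × 400 / 1000 = 63 → r_n = 63 kN.
Interior bolts: l_c = 50 − 18 = 32 mm → 1.5 × 32 × 5 × 400 / 1000 = 96 → r_n = 96 kN.
R_n = 2 × 63 + 8 × 96 = 894 kN.
Allowable strength R_n/Ω = 894 / 2 = 447 kN.

447 kN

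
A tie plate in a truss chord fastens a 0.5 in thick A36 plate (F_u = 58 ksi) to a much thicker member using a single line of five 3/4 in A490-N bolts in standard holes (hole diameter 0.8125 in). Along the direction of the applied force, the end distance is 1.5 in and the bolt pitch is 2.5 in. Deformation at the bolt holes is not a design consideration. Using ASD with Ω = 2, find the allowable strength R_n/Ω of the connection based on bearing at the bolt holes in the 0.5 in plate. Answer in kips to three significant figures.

154 kips

Per bolt r_n = 1.5 l_c t F_u ≤ 3.0 d t F_u; upper limit = 3.0 × 0.75 × 0.5 × 58 = 65.25 kips.
Edge bolt: l_c = 1.5 − 0.8125/2 = 1.094 in → 1.5 × 1.094 × 0.5 × 58 = 47.58 → r_n = 47.58 kips.
Interior bolts: l_c = 2.5 − 0.8125 = 1.688 in → 1.5 × 1.688 × 0.5 × 58 = 73.41 → r_n = 65.25 kips.
R_n = 1 × 47.58 + 4 × 65.25 = 308.6 kips.
Allowable strength R_n/Ω = 308.6 / 2 = 154 kips.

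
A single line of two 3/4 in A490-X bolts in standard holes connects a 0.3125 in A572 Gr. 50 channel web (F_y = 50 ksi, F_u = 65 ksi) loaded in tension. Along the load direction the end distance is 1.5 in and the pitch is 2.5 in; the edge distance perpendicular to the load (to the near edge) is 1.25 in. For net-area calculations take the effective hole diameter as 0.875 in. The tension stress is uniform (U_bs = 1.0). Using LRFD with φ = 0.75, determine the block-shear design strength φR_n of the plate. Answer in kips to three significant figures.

36.9 kips

Shear plane L_v = 1.5 + 1·2.5 = 4 in; A_gv = 4 × 0.3125 = 1.25 in².
A_nv = (4 − 1.5·0.875) × 0.3125 = 0.8398 in².
A_nt = (1.25 − 0.5·0.875) × 0.3125 = 0.2539 in².
0.6 F_u A_nv = 32.75 kips; 0.6 F_y A_gv = 37.5 kips → shear rupture governs the shear term.
R_n = 32.75 + 1.0 × 65 × 0.2539 = 49.26 kips.
Design strength φR_n = 0.75 × 49.26 = 36.9 kips.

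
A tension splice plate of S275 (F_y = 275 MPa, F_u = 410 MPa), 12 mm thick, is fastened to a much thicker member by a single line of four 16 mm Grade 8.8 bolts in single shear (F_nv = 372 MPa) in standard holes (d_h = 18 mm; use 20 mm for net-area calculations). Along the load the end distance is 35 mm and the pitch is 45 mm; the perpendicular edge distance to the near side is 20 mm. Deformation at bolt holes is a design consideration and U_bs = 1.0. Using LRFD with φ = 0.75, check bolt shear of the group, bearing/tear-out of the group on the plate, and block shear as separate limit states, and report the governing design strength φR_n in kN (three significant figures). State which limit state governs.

Bolt shear: A_b = π·16²/4 = 201.1 mm²; R_n = 372 × 201.1 × 4 × 1 / 1000 = 299.2 kN → 0.75 × 299.2 = 224 kN.
Bearing: edge l_c = 26, r_n = 153.5 kN; interior l_c = 27, r_n = 159.4 kN; R_n = 153.5 + 3·159.4 = 631.7 kN → 474 kN.
Block shear: A_gv = 2040, A_nv = 1200, A_nt = 120 mm²; R_n = min(0.6F_uA_nv, 0.6F_yA_gv) + U_bs·F_u·A_nt = 344.4 kN → 258 kN.
Bolt shear governs: 224 kN.

224 kN (bolt shear governs)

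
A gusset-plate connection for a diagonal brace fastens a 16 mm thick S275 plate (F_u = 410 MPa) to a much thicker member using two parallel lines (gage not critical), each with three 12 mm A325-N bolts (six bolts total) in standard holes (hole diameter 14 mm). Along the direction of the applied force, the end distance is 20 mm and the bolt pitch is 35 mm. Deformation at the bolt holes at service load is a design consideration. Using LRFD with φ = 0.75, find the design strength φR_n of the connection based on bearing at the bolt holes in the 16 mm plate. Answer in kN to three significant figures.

649 kN

Per bolt r_n = 1.2 l_c t F_u ≤ 2.4 d t F_u; upper limit = 2.4 × 12 × 16 × 410 / 1000 = 188.9 kN.
Edge bolt: l_c = 20 − 14/2 = 13 mm → 1.2 × 13 × 16 × 410 / 1000 = 102.3 → r_n = 102.3 kN.
Interior bolts: l_c = 35 − 14 = 21 mm → 1.2 × 21 × 16 × 410 / 1000 = 165.3 → r_n = 165.3 kN.
R_n = 2 × 102.3 + 4 × 165.3 = 865.9 kN.
Design strength φR_n = 0.75 × 865.9 = 649 kN.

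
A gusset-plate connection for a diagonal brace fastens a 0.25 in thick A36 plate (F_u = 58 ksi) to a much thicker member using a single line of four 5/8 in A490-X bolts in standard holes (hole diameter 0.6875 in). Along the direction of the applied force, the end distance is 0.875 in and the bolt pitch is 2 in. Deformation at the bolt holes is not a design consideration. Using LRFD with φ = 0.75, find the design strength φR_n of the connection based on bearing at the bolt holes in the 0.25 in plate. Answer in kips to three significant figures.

Per bolt r_n = 1.5 l_c t F_u ≤ 3.0 d t F_u; upper limit = 3.0 × 0.625 × 0.25 × 58 = 27.19 kips.
Edge bolt: l_c = 0.875 − 0.6875/2 = 0.5312 in → 1.5 × 0.5312 × 0.25 × 58 = 11.55 → r_n = 11.55 kips.
Interior bolts: l_c = 2 − 0.6875 = 1.312 in → 1.5 × 1.312 × 0.25 × 58 = 28.55 → r_n = 27.19 kips.
R_n = 1 × 11.55 + 3 × 27.19 = 93.12 kips.
Design strength φR_n = 0.75 × 93.12 = 69.8 kips.

69.8 kips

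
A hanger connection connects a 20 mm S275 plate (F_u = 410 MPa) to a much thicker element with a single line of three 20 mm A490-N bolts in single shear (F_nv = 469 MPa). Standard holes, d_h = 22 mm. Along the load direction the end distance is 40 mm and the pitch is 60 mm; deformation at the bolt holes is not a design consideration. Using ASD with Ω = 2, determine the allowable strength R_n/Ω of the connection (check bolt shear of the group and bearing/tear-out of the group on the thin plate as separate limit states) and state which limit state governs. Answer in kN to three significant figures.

Bolt shear: A_b = π·20²/4 = 314.2 mm²; R_n = 469 × 314.2 × 3 × 1 / 1000 = 442 kN → 442 / 2 = 221 kN.
Bearing (1.5 l_c t F_u ≤ 3.0 d t F_u): upper limit = 3.0·20·20·410 / 1000 = 492 kN.
  Edge l_c = 40 − 22/2 = 29 → r_n = 356.7 kN; interior l_c = 60 − 22 = 38 → r_n = 467.4 kN.
  R_n,bearing = 1·356.7 + 2·467.4 = 1292 kN → 1292 / 2 = 646 kN.
Bolt shear governs: 221 kN.

221 kN (bolt shear governs)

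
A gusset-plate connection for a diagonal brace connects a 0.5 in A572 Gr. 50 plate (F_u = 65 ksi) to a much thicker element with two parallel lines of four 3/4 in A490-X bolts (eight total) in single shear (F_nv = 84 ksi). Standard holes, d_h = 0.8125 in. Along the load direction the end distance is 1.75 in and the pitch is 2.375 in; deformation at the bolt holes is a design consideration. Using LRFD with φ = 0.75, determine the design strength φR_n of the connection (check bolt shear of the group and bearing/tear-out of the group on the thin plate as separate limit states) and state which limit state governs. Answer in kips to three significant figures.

223 kips (bolt shear governs)

Bolt shear: A_b = π·0.75²/4 = 0.4418 in²; R_n = 84 × 0.4418 × 8 × 1 = 296.9 kips → 0.75 × 296.9 = 223 kips.
Bearing (1.2 l_c t F_u ≤ 2.4 d t F_u): upper limit = 2.4·0.75·0.5·65 = 58.5 kips.
  Edge l_c = 1.75 − 0.8125/2 = 1.344 → r_n = 52.41 kips; interior l_c = 2.375 − 0.8125 = 1.562 → r_n = 58.5 kips.
  R_n,bearing = 2·52.41 + 6·58.5 = 455.8 kips → 0.75 × 455.8 = 342 kips.
Bolt shear governs: 223 kips.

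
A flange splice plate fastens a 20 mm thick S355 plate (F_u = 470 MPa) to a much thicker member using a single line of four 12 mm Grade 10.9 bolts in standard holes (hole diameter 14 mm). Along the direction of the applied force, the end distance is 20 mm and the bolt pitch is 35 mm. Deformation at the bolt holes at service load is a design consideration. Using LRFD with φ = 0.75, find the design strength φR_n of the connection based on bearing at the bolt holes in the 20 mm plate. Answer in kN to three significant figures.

643 kN

Per bolt r_n = 1.2 l_c t F_u ≤ 2.4 d t F_u; upper limit = 2.4 × 12 × 20 × 470 / 1000 = 270.7 kN.
Edge bolt: l_c = 20 − 14/2 = 13 mm → 1.2 × 13 × 20 × 470 / 1000 = 146.6 → r_n = 146.6 kN.
Interior bolts: l_c = 35 − 14 = 21 mm → 1.2 × 21 × 20 × 470 / 1000 = 236.9 → r_n = 236.9 kN.
R_n = 1 × 146.6 + 3 × 236.9 = 857.3 kN.
Design strength φR_n = 0.75 × 857.3 = 643 kN.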